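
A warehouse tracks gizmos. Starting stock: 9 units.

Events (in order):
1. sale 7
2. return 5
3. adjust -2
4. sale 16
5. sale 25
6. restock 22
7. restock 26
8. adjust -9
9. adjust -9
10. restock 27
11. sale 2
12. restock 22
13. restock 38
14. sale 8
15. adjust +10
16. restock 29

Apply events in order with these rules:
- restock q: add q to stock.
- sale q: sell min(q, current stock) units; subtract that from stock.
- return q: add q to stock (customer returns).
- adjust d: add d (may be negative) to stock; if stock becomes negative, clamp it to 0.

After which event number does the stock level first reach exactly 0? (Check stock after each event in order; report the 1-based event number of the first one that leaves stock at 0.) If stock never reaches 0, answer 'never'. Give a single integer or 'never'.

Answer: 4

Derivation:
Processing events:
Start: stock = 9
  Event 1 (sale 7): sell min(7,9)=7. stock: 9 - 7 = 2. total_sold = 7
  Event 2 (return 5): 2 + 5 = 7
  Event 3 (adjust -2): 7 + -2 = 5
  Event 4 (sale 16): sell min(16,5)=5. stock: 5 - 5 = 0. total_sold = 12
  Event 5 (sale 25): sell min(25,0)=0. stock: 0 - 0 = 0. total_sold = 12
  Event 6 (restock 22): 0 + 22 = 22
  Event 7 (restock 26): 22 + 26 = 48
  Event 8 (adjust -9): 48 + -9 = 39
  Event 9 (adjust -9): 39 + -9 = 30
  Event 10 (restock 27): 30 + 27 = 57
  Event 11 (sale 2): sell min(2,57)=2. stock: 57 - 2 = 55. total_sold = 14
  Event 12 (restock 22): 55 + 22 = 77
  Event 13 (restock 38): 77 + 38 = 115
  Event 14 (sale 8): sell min(8,115)=8. stock: 115 - 8 = 107. total_sold = 22
  Event 15 (adjust +10): 107 + 10 = 117
  Event 16 (restock 29): 117 + 29 = 146
Final: stock = 146, total_sold = 22

First zero at event 4.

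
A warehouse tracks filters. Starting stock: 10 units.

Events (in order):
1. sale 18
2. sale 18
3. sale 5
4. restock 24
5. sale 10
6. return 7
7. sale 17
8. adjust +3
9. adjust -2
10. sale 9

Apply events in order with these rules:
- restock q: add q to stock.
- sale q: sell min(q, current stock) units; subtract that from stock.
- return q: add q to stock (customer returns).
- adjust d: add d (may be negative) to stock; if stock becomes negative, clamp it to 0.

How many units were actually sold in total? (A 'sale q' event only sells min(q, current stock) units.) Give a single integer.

Processing events:
Start: stock = 10
  Event 1 (sale 18): sell min(18,10)=10. stock: 10 - 10 = 0. total_sold = 10
  Event 2 (sale 18): sell min(18,0)=0. stock: 0 - 0 = 0. total_sold = 10
  Event 3 (sale 5): sell min(5,0)=0. stock: 0 - 0 = 0. total_sold = 10
  Event 4 (restock 24): 0 + 24 = 24
  Event 5 (sale 10): sell min(10,24)=10. stock: 24 - 10 = 14. total_sold = 20
  Event 6 (return 7): 14 + 7 = 21
  Event 7 (sale 17): sell min(17,21)=17. stock: 21 - 17 = 4. total_sold = 37
  Event 8 (adjust +3): 4 + 3 = 7
  Event 9 (adjust -2): 7 + -2 = 5
  Event 10 (sale 9): sell min(9,5)=5. stock: 5 - 5 = 0. total_sold = 42
Final: stock = 0, total_sold = 42

Answer: 42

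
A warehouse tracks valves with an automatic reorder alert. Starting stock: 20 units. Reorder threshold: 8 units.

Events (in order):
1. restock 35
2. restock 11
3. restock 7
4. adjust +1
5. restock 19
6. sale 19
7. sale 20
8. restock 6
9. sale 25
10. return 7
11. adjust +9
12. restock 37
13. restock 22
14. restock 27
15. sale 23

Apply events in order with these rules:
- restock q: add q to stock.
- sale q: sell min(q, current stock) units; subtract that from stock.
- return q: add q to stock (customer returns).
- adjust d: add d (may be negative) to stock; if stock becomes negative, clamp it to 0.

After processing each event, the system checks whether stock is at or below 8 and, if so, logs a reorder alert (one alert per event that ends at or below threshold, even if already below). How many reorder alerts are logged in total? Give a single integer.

Answer: 0

Derivation:
Processing events:
Start: stock = 20
  Event 1 (restock 35): 20 + 35 = 55
  Event 2 (restock 11): 55 + 11 = 66
  Event 3 (restock 7): 66 + 7 = 73
  Event 4 (adjust +1): 73 + 1 = 74
  Event 5 (restock 19): 74 + 19 = 93
  Event 6 (sale 19): sell min(19,93)=19. stock: 93 - 19 = 74. total_sold = 19
  Event 7 (sale 20): sell min(20,74)=20. stock: 74 - 20 = 54. total_sold = 39
  Event 8 (restock 6): 54 + 6 = 60
  Event 9 (sale 25): sell min(25,60)=25. stock: 60 - 25 = 35. total_sold = 64
  Event 10 (return 7): 35 + 7 = 42
  Event 11 (adjust +9): 42 + 9 = 51
  Event 12 (restock 37): 51 + 37 = 88
  Event 13 (restock 22): 88 + 22 = 110
  Event 14 (restock 27): 110 + 27 = 137
  Event 15 (sale 23): sell min(23,137)=23. stock: 137 - 23 = 114. total_sold = 87
Final: stock = 114, total_sold = 87

Checking against threshold 8:
  After event 1: stock=55 > 8
  After event 2: stock=66 > 8
  After event 3: stock=73 > 8
  After event 4: stock=74 > 8
  After event 5: stock=93 > 8
  After event 6: stock=74 > 8
  After event 7: stock=54 > 8
  After event 8: stock=60 > 8
  After event 9: stock=35 > 8
  After event 10: stock=42 > 8
  After event 11: stock=51 > 8
  After event 12: stock=88 > 8
  After event 13: stock=110 > 8
  After event 14: stock=137 > 8
  After event 15: stock=114 > 8
Alert events: []. Count = 0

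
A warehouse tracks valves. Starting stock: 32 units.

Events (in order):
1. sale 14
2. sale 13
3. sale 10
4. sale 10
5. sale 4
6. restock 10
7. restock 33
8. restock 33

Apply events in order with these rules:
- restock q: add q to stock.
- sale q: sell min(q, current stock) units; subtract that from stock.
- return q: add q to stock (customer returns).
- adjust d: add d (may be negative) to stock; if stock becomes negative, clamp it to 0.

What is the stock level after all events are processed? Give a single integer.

Answer: 76

Derivation:
Processing events:
Start: stock = 32
  Event 1 (sale 14): sell min(14,32)=14. stock: 32 - 14 = 18. total_sold = 14
  Event 2 (sale 13): sell min(13,18)=13. stock: 18 - 13 = 5. total_sold = 27
  Event 3 (sale 10): sell min(10,5)=5. stock: 5 - 5 = 0. total_sold = 32
  Event 4 (sale 10): sell min(10,0)=0. stock: 0 - 0 = 0. total_sold = 32
  Event 5 (sale 4): sell min(4,0)=0. stock: 0 - 0 = 0. total_sold = 32
  Event 6 (restock 10): 0 + 10 = 10
  Event 7 (restock 33): 10 + 33 = 43
  Event 8 (restock 33): 43 + 33 = 76
Final: stock = 76, total_sold = 32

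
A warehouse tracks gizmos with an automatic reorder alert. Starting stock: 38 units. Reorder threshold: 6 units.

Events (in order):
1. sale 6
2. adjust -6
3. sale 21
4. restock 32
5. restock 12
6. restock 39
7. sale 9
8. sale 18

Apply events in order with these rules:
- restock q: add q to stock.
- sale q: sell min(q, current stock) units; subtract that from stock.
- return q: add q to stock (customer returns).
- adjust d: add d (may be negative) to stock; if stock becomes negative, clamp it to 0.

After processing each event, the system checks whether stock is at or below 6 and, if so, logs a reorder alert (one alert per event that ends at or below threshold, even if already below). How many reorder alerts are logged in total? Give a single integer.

Answer: 1

Derivation:
Processing events:
Start: stock = 38
  Event 1 (sale 6): sell min(6,38)=6. stock: 38 - 6 = 32. total_sold = 6
  Event 2 (adjust -6): 32 + -6 = 26
  Event 3 (sale 21): sell min(21,26)=21. stock: 26 - 21 = 5. total_sold = 27
  Event 4 (restock 32): 5 + 32 = 37
  Event 5 (restock 12): 37 + 12 = 49
  Event 6 (restock 39): 49 + 39 = 88
  Event 7 (sale 9): sell min(9,88)=9. stock: 88 - 9 = 79. total_sold = 36
  Event 8 (sale 18): sell min(18,79)=18. stock: 79 - 18 = 61. total_sold = 54
Final: stock = 61, total_sold = 54

Checking against threshold 6:
  After event 1: stock=32 > 6
  After event 2: stock=26 > 6
  After event 3: stock=5 <= 6 -> ALERT
  After event 4: stock=37 > 6
  After event 5: stock=49 > 6
  After event 6: stock=88 > 6
  After event 7: stock=79 > 6
  After event 8: stock=61 > 6
Alert events: [3]. Count = 1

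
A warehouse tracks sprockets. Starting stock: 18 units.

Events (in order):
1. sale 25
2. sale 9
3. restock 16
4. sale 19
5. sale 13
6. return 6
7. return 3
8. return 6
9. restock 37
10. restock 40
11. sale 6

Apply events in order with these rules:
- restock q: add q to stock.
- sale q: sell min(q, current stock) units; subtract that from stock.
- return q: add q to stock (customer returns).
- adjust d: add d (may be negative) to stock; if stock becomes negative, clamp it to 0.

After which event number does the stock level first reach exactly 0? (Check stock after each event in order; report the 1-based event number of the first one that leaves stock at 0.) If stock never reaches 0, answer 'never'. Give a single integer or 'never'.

Answer: 1

Derivation:
Processing events:
Start: stock = 18
  Event 1 (sale 25): sell min(25,18)=18. stock: 18 - 18 = 0. total_sold = 18
  Event 2 (sale 9): sell min(9,0)=0. stock: 0 - 0 = 0. total_sold = 18
  Event 3 (restock 16): 0 + 16 = 16
  Event 4 (sale 19): sell min(19,16)=16. stock: 16 - 16 = 0. total_sold = 34
  Event 5 (sale 13): sell min(13,0)=0. stock: 0 - 0 = 0. total_sold = 34
  Event 6 (return 6): 0 + 6 = 6
  Event 7 (return 3): 6 + 3 = 9
  Event 8 (return 6): 9 + 6 = 15
  Event 9 (restock 37): 15 + 37 = 52
  Event 10 (restock 40): 52 + 40 = 92
  Event 11 (sale 6): sell min(6,92)=6. stock: 92 - 6 = 86. total_sold = 40
Final: stock = 86, total_sold = 40

First zero at event 1.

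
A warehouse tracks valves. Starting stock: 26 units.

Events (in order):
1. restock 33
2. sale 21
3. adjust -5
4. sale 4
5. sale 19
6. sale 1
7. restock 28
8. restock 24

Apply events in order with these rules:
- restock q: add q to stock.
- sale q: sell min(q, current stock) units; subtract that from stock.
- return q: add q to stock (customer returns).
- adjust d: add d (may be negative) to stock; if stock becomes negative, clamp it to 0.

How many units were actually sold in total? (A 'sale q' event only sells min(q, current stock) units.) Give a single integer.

Answer: 45

Derivation:
Processing events:
Start: stock = 26
  Event 1 (restock 33): 26 + 33 = 59
  Event 2 (sale 21): sell min(21,59)=21. stock: 59 - 21 = 38. total_sold = 21
  Event 3 (adjust -5): 38 + -5 = 33
  Event 4 (sale 4): sell min(4,33)=4. stock: 33 - 4 = 29. total_sold = 25
  Event 5 (sale 19): sell min(19,29)=19. stock: 29 - 19 = 10. total_sold = 44
  Event 6 (sale 1): sell min(1,10)=1. stock: 10 - 1 = 9. total_sold = 45
  Event 7 (restock 28): 9 + 28 = 37
  Event 8 (restock 24): 37 + 24 = 61
Final: stock = 61, total_sold = 45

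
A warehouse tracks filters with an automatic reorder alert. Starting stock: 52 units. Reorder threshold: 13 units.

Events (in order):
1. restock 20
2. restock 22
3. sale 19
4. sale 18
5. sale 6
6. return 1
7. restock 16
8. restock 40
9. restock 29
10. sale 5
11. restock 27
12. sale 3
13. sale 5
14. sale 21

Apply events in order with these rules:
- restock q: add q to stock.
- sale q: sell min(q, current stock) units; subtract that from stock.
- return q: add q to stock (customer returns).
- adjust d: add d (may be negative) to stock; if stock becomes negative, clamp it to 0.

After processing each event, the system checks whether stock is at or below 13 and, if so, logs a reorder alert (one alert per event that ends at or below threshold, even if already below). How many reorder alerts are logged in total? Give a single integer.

Answer: 0

Derivation:
Processing events:
Start: stock = 52
  Event 1 (restock 20): 52 + 20 = 72
  Event 2 (restock 22): 72 + 22 = 94
  Event 3 (sale 19): sell min(19,94)=19. stock: 94 - 19 = 75. total_sold = 19
  Event 4 (sale 18): sell min(18,75)=18. stock: 75 - 18 = 57. total_sold = 37
  Event 5 (sale 6): sell min(6,57)=6. stock: 57 - 6 = 51. total_sold = 43
  Event 6 (return 1): 51 + 1 = 52
  Event 7 (restock 16): 52 + 16 = 68
  Event 8 (restock 40): 68 + 40 = 108
  Event 9 (restock 29): 108 + 29 = 137
  Event 10 (sale 5): sell min(5,137)=5. stock: 137 - 5 = 132. total_sold = 48
  Event 11 (restock 27): 132 + 27 = 159
  Event 12 (sale 3): sell min(3,159)=3. stock: 159 - 3 = 156. total_sold = 51
  Event 13 (sale 5): sell min(5,156)=5. stock: 156 - 5 = 151. total_sold = 56
  Event 14 (sale 21): sell min(21,151)=21. stock: 151 - 21 = 130. total_sold = 77
Final: stock = 130, total_sold = 77

Checking against threshold 13:
  After event 1: stock=72 > 13
  After event 2: stock=94 > 13
  After event 3: stock=75 > 13
  After event 4: stock=57 > 13
  After event 5: stock=51 > 13
  After event 6: stock=52 > 13
  After event 7: stock=68 > 13
  After event 8: stock=108 > 13
  After event 9: stock=137 > 13
  After event 10: stock=132 > 13
  After event 11: stock=159 > 13
  After event 12: stock=156 > 13
  After event 13: stock=151 > 13
  After event 14: stock=130 > 13
Alert events: []. Count = 0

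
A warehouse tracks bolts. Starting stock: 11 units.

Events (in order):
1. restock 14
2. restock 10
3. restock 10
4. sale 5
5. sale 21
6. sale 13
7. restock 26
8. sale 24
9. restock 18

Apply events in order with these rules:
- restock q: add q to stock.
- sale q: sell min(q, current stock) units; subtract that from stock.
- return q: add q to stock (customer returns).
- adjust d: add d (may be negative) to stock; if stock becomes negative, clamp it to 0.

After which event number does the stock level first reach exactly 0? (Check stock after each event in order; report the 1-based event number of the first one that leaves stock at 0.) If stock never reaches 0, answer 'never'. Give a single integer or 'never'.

Processing events:
Start: stock = 11
  Event 1 (restock 14): 11 + 14 = 25
  Event 2 (restock 10): 25 + 10 = 35
  Event 3 (restock 10): 35 + 10 = 45
  Event 4 (sale 5): sell min(5,45)=5. stock: 45 - 5 = 40. total_sold = 5
  Event 5 (sale 21): sell min(21,40)=21. stock: 40 - 21 = 19. total_sold = 26
  Event 6 (sale 13): sell min(13,19)=13. stock: 19 - 13 = 6. total_sold = 39
  Event 7 (restock 26): 6 + 26 = 32
  Event 8 (sale 24): sell min(24,32)=24. stock: 32 - 24 = 8. total_sold = 63
  Event 9 (restock 18): 8 + 18 = 26
Final: stock = 26, total_sold = 63

Stock never reaches 0.

Answer: never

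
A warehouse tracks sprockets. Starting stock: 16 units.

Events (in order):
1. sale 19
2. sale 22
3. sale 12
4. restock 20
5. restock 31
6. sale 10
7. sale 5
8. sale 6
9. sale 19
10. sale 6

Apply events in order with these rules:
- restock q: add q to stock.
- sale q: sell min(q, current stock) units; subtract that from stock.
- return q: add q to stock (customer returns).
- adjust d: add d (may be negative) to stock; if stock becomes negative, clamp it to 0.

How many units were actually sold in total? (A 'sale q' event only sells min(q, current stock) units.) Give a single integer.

Processing events:
Start: stock = 16
  Event 1 (sale 19): sell min(19,16)=16. stock: 16 - 16 = 0. total_sold = 16
  Event 2 (sale 22): sell min(22,0)=0. stock: 0 - 0 = 0. total_sold = 16
  Event 3 (sale 12): sell min(12,0)=0. stock: 0 - 0 = 0. total_sold = 16
  Event 4 (restock 20): 0 + 20 = 20
  Event 5 (restock 31): 20 + 31 = 51
  Event 6 (sale 10): sell min(10,51)=10. stock: 51 - 10 = 41. total_sold = 26
  Event 7 (sale 5): sell min(5,41)=5. stock: 41 - 5 = 36. total_sold = 31
  Event 8 (sale 6): sell min(6,36)=6. stock: 36 - 6 = 30. total_sold = 37
  Event 9 (sale 19): sell min(19,30)=19. stock: 30 - 19 = 11. total_sold = 56
  Event 10 (sale 6): sell min(6,11)=6. stock: 11 - 6 = 5. total_sold = 62
Final: stock = 5, total_sold = 62

Answer: 62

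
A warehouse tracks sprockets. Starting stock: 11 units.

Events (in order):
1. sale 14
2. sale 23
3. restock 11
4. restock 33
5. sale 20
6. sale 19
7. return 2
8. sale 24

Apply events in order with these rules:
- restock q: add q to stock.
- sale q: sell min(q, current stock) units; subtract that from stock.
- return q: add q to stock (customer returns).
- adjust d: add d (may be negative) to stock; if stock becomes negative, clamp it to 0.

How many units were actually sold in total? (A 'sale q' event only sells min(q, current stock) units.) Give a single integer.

Answer: 57

Derivation:
Processing events:
Start: stock = 11
  Event 1 (sale 14): sell min(14,11)=11. stock: 11 - 11 = 0. total_sold = 11
  Event 2 (sale 23): sell min(23,0)=0. stock: 0 - 0 = 0. total_sold = 11
  Event 3 (restock 11): 0 + 11 = 11
  Event 4 (restock 33): 11 + 33 = 44
  Event 5 (sale 20): sell min(20,44)=20. stock: 44 - 20 = 24. total_sold = 31
  Event 6 (sale 19): sell min(19,24)=19. stock: 24 - 19 = 5. total_sold = 50
  Event 7 (return 2): 5 + 2 = 7
  Event 8 (sale 24): sell min(24,7)=7. stock: 7 - 7 = 0. total_sold = 57
Final: stock = 0, total_sold = 57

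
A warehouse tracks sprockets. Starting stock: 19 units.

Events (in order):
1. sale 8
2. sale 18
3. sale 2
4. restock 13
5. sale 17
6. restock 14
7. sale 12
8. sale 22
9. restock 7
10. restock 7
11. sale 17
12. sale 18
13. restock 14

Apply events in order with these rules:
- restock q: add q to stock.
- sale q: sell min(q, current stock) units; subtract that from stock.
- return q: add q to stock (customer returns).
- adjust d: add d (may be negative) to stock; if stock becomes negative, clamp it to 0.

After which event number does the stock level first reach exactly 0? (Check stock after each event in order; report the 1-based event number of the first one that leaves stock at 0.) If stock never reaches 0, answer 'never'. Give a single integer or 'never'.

Answer: 2

Derivation:
Processing events:
Start: stock = 19
  Event 1 (sale 8): sell min(8,19)=8. stock: 19 - 8 = 11. total_sold = 8
  Event 2 (sale 18): sell min(18,11)=11. stock: 11 - 11 = 0. total_sold = 19
  Event 3 (sale 2): sell min(2,0)=0. stock: 0 - 0 = 0. total_sold = 19
  Event 4 (restock 13): 0 + 13 = 13
  Event 5 (sale 17): sell min(17,13)=13. stock: 13 - 13 = 0. total_sold = 32
  Event 6 (restock 14): 0 + 14 = 14
  Event 7 (sale 12): sell min(12,14)=12. stock: 14 - 12 = 2. total_sold = 44
  Event 8 (sale 22): sell min(22,2)=2. stock: 2 - 2 = 0. total_sold = 46
  Event 9 (restock 7): 0 + 7 = 7
  Event 10 (restock 7): 7 + 7 = 14
  Event 11 (sale 17): sell min(17,14)=14. stock: 14 - 14 = 0. total_sold = 60
  Event 12 (sale 18): sell min(18,0)=0. stock: 0 - 0 = 0. total_sold = 60
  Event 13 (restock 14): 0 + 14 = 14
Final: stock = 14, total_sold = 60

First zero at event 2.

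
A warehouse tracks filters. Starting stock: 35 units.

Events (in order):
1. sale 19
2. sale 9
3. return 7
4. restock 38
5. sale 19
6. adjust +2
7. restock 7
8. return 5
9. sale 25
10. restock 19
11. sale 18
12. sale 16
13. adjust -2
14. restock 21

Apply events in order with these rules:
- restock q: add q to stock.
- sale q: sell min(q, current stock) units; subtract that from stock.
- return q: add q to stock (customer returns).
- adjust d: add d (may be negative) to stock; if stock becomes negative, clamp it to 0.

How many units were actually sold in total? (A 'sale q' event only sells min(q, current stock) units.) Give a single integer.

Processing events:
Start: stock = 35
  Event 1 (sale 19): sell min(19,35)=19. stock: 35 - 19 = 16. total_sold = 19
  Event 2 (sale 9): sell min(9,16)=9. stock: 16 - 9 = 7. total_sold = 28
  Event 3 (return 7): 7 + 7 = 14
  Event 4 (restock 38): 14 + 38 = 52
  Event 5 (sale 19): sell min(19,52)=19. stock: 52 - 19 = 33. total_sold = 47
  Event 6 (adjust +2): 33 + 2 = 35
  Event 7 (restock 7): 35 + 7 = 42
  Event 8 (return 5): 42 + 5 = 47
  Event 9 (sale 25): sell min(25,47)=25. stock: 47 - 25 = 22. total_sold = 72
  Event 10 (restock 19): 22 + 19 = 41
  Event 11 (sale 18): sell min(18,41)=18. stock: 41 - 18 = 23. total_sold = 90
  Event 12 (sale 16): sell min(16,23)=16. stock: 23 - 16 = 7. total_sold = 106
  Event 13 (adjust -2): 7 + -2 = 5
  Event 14 (restock 21): 5 + 21 = 26
Final: stock = 26, total_sold = 106

Answer: 106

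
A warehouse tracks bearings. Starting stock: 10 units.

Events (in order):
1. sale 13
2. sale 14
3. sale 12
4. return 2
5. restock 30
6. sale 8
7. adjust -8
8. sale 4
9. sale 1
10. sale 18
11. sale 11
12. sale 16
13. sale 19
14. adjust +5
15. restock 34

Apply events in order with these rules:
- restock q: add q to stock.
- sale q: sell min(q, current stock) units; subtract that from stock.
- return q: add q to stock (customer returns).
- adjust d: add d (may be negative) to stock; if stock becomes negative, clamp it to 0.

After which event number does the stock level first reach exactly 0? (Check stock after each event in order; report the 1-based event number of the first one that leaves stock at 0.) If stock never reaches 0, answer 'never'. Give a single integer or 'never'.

Processing events:
Start: stock = 10
  Event 1 (sale 13): sell min(13,10)=10. stock: 10 - 10 = 0. total_sold = 10
  Event 2 (sale 14): sell min(14,0)=0. stock: 0 - 0 = 0. total_sold = 10
  Event 3 (sale 12): sell min(12,0)=0. stock: 0 - 0 = 0. total_sold = 10
  Event 4 (return 2): 0 + 2 = 2
  Event 5 (restock 30): 2 + 30 = 32
  Event 6 (sale 8): sell min(8,32)=8. stock: 32 - 8 = 24. total_sold = 18
  Event 7 (adjust -8): 24 + -8 = 16
  Event 8 (sale 4): sell min(4,16)=4. stock: 16 - 4 = 12. total_sold = 22
  Event 9 (sale 1): sell min(1,12)=1. stock: 12 - 1 = 11. total_sold = 23
  Event 10 (sale 18): sell min(18,11)=11. stock: 11 - 11 = 0. total_sold = 34
  Event 11 (sale 11): sell min(11,0)=0. stock: 0 - 0 = 0. total_sold = 34
  Event 12 (sale 16): sell min(16,0)=0. stock: 0 - 0 = 0. total_sold = 34
  Event 13 (sale 19): sell min(19,0)=0. stock: 0 - 0 = 0. total_sold = 34
  Event 14 (adjust +5): 0 + 5 = 5
  Event 15 (restock 34): 5 + 34 = 39
Final: stock = 39, total_sold = 34

First zero at event 1.

Answer: 1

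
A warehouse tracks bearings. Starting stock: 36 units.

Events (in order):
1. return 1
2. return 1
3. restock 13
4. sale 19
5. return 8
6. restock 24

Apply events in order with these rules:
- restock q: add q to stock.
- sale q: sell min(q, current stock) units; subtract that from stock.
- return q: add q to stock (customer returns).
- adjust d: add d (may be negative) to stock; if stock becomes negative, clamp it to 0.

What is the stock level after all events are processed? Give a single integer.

Processing events:
Start: stock = 36
  Event 1 (return 1): 36 + 1 = 37
  Event 2 (return 1): 37 + 1 = 38
  Event 3 (restock 13): 38 + 13 = 51
  Event 4 (sale 19): sell min(19,51)=19. stock: 51 - 19 = 32. total_sold = 19
  Event 5 (return 8): 32 + 8 = 40
  Event 6 (restock 24): 40 + 24 = 64
Final: stock = 64, total_sold = 19

Answer: 64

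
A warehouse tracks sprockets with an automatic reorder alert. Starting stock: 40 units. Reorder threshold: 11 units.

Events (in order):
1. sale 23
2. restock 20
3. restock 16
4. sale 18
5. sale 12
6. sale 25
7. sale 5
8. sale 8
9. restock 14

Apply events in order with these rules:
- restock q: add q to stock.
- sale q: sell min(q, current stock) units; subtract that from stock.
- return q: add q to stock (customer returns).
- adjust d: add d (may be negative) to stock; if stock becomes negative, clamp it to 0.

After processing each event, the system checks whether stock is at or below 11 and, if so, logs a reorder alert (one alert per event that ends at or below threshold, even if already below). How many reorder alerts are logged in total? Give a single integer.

Processing events:
Start: stock = 40
  Event 1 (sale 23): sell min(23,40)=23. stock: 40 - 23 = 17. total_sold = 23
  Event 2 (restock 20): 17 + 20 = 37
  Event 3 (restock 16): 37 + 16 = 53
  Event 4 (sale 18): sell min(18,53)=18. stock: 53 - 18 = 35. total_sold = 41
  Event 5 (sale 12): sell min(12,35)=12. stock: 35 - 12 = 23. total_sold = 53
  Event 6 (sale 25): sell min(25,23)=23. stock: 23 - 23 = 0. total_sold = 76
  Event 7 (sale 5): sell min(5,0)=0. stock: 0 - 0 = 0. total_sold = 76
  Event 8 (sale 8): sell min(8,0)=0. stock: 0 - 0 = 0. total_sold = 76
  Event 9 (restock 14): 0 + 14 = 14
Final: stock = 14, total_sold = 76

Checking against threshold 11:
  After event 1: stock=17 > 11
  After event 2: stock=37 > 11
  After event 3: stock=53 > 11
  After event 4: stock=35 > 11
  After event 5: stock=23 > 11
  After event 6: stock=0 <= 11 -> ALERT
  After event 7: stock=0 <= 11 -> ALERT
  After event 8: stock=0 <= 11 -> ALERT
  After event 9: stock=14 > 11
Alert events: [6, 7, 8]. Count = 3

Answer: 3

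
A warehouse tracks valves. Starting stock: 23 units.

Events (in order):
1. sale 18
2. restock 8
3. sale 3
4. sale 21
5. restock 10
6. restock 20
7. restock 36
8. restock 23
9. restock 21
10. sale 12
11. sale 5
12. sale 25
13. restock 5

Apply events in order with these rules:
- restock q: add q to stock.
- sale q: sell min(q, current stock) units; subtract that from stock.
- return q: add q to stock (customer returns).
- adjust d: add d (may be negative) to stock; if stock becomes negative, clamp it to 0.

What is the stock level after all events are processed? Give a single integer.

Answer: 73

Derivation:
Processing events:
Start: stock = 23
  Event 1 (sale 18): sell min(18,23)=18. stock: 23 - 18 = 5. total_sold = 18
  Event 2 (restock 8): 5 + 8 = 13
  Event 3 (sale 3): sell min(3,13)=3. stock: 13 - 3 = 10. total_sold = 21
  Event 4 (sale 21): sell min(21,10)=10. stock: 10 - 10 = 0. total_sold = 31
  Event 5 (restock 10): 0 + 10 = 10
  Event 6 (restock 20): 10 + 20 = 30
  Event 7 (restock 36): 30 + 36 = 66
  Event 8 (restock 23): 66 + 23 = 89
  Event 9 (restock 21): 89 + 21 = 110
  Event 10 (sale 12): sell min(12,110)=12. stock: 110 - 12 = 98. total_sold = 43
  Event 11 (sale 5): sell min(5,98)=5. stock: 98 - 5 = 93. total_sold = 48
  Event 12 (sale 25): sell min(25,93)=25. stock: 93 - 25 = 68. total_sold = 73
  Event 13 (restock 5): 68 + 5 = 73
Final: stock = 73, total_sold = 73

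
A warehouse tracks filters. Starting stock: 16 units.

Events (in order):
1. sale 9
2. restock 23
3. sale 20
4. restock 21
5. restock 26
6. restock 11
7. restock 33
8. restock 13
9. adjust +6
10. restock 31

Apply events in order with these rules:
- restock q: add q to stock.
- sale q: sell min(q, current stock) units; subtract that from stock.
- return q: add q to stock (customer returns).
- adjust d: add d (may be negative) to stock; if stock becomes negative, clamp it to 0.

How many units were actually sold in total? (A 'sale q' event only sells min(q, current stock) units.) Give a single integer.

Processing events:
Start: stock = 16
  Event 1 (sale 9): sell min(9,16)=9. stock: 16 - 9 = 7. total_sold = 9
  Event 2 (restock 23): 7 + 23 = 30
  Event 3 (sale 20): sell min(20,30)=20. stock: 30 - 20 = 10. total_sold = 29
  Event 4 (restock 21): 10 + 21 = 31
  Event 5 (restock 26): 31 + 26 = 57
  Event 6 (restock 11): 57 + 11 = 68
  Event 7 (restock 33): 68 + 33 = 101
  Event 8 (restock 13): 101 + 13 = 114
  Event 9 (adjust +6): 114 + 6 = 120
  Event 10 (restock 31): 120 + 31 = 151
Final: stock = 151, total_sold = 29

Answer: 29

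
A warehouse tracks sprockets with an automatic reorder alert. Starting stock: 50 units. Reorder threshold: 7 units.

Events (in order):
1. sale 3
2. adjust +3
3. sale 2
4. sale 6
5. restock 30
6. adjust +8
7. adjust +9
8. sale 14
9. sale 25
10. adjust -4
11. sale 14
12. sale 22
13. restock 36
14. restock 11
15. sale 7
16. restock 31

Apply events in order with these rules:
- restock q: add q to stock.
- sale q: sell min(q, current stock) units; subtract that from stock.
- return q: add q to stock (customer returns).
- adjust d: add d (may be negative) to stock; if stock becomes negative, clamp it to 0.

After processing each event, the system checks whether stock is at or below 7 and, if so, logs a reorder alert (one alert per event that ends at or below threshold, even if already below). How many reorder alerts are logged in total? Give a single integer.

Answer: 0

Derivation:
Processing events:
Start: stock = 50
  Event 1 (sale 3): sell min(3,50)=3. stock: 50 - 3 = 47. total_sold = 3
  Event 2 (adjust +3): 47 + 3 = 50
  Event 3 (sale 2): sell min(2,50)=2. stock: 50 - 2 = 48. total_sold = 5
  Event 4 (sale 6): sell min(6,48)=6. stock: 48 - 6 = 42. total_sold = 11
  Event 5 (restock 30): 42 + 30 = 72
  Event 6 (adjust +8): 72 + 8 = 80
  Event 7 (adjust +9): 80 + 9 = 89
  Event 8 (sale 14): sell min(14,89)=14. stock: 89 - 14 = 75. total_sold = 25
  Event 9 (sale 25): sell min(25,75)=25. stock: 75 - 25 = 50. total_sold = 50
  Event 10 (adjust -4): 50 + -4 = 46
  Event 11 (sale 14): sell min(14,46)=14. stock: 46 - 14 = 32. total_sold = 64
  Event 12 (sale 22): sell min(22,32)=22. stock: 32 - 22 = 10. total_sold = 86
  Event 13 (restock 36): 10 + 36 = 46
  Event 14 (restock 11): 46 + 11 = 57
  Event 15 (sale 7): sell min(7,57)=7. stock: 57 - 7 = 50. total_sold = 93
  Event 16 (restock 31): 50 + 31 = 81
Final: stock = 81, total_sold = 93

Checking against threshold 7:
  After event 1: stock=47 > 7
  After event 2: stock=50 > 7
  After event 3: stock=48 > 7
  After event 4: stock=42 > 7
  After event 5: stock=72 > 7
  After event 6: stock=80 > 7
  After event 7: stock=89 > 7
  After event 8: stock=75 > 7
  After event 9: stock=50 > 7
  After event 10: stock=46 > 7
  After event 11: stock=32 > 7
  After event 12: stock=10 > 7
  After event 13: stock=46 > 7
  After event 14: stock=57 > 7
  After event 15: stock=50 > 7
  After event 16: stock=81 > 7
Alert events: []. Count = 0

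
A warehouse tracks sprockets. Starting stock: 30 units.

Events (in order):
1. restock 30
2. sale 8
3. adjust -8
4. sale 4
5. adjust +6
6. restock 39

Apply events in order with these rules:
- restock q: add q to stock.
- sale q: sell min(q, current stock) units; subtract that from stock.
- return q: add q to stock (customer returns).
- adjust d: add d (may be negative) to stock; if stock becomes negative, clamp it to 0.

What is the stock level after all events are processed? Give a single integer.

Processing events:
Start: stock = 30
  Event 1 (restock 30): 30 + 30 = 60
  Event 2 (sale 8): sell min(8,60)=8. stock: 60 - 8 = 52. total_sold = 8
  Event 3 (adjust -8): 52 + -8 = 44
  Event 4 (sale 4): sell min(4,44)=4. stock: 44 - 4 = 40. total_sold = 12
  Event 5 (adjust +6): 40 + 6 = 46
  Event 6 (restock 39): 46 + 39 = 85
Final: stock = 85, total_sold = 12

Answer: 85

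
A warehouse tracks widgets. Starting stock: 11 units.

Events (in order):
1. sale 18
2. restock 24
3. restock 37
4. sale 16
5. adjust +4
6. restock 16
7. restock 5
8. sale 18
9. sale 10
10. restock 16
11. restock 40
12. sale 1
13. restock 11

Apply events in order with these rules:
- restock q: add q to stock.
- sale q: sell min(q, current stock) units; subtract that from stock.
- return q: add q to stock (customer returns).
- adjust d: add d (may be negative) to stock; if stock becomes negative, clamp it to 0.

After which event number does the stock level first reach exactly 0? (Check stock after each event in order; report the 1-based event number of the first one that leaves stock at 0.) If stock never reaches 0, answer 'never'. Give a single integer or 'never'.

Processing events:
Start: stock = 11
  Event 1 (sale 18): sell min(18,11)=11. stock: 11 - 11 = 0. total_sold = 11
  Event 2 (restock 24): 0 + 24 = 24
  Event 3 (restock 37): 24 + 37 = 61
  Event 4 (sale 16): sell min(16,61)=16. stock: 61 - 16 = 45. total_sold = 27
  Event 5 (adjust +4): 45 + 4 = 49
  Event 6 (restock 16): 49 + 16 = 65
  Event 7 (restock 5): 65 + 5 = 70
  Event 8 (sale 18): sell min(18,70)=18. stock: 70 - 18 = 52. total_sold = 45
  Event 9 (sale 10): sell min(10,52)=10. stock: 52 - 10 = 42. total_sold = 55
  Event 10 (restock 16): 42 + 16 = 58
  Event 11 (restock 40): 58 + 40 = 98
  Event 12 (sale 1): sell min(1,98)=1. stock: 98 - 1 = 97. total_sold = 56
  Event 13 (restock 11): 97 + 11 = 108
Final: stock = 108, total_sold = 56

First zero at event 1.

Answer: 1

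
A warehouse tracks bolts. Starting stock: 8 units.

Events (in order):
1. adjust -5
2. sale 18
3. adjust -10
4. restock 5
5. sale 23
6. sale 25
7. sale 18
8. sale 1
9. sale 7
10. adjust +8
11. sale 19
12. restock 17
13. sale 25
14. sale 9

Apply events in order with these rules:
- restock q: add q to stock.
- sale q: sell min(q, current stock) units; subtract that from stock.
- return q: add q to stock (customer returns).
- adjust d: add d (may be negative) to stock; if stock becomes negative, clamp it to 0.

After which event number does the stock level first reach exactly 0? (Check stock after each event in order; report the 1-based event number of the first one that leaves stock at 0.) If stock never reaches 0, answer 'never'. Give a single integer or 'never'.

Processing events:
Start: stock = 8
  Event 1 (adjust -5): 8 + -5 = 3
  Event 2 (sale 18): sell min(18,3)=3. stock: 3 - 3 = 0. total_sold = 3
  Event 3 (adjust -10): 0 + -10 = 0 (clamped to 0)
  Event 4 (restock 5): 0 + 5 = 5
  Event 5 (sale 23): sell min(23,5)=5. stock: 5 - 5 = 0. total_sold = 8
  Event 6 (sale 25): sell min(25,0)=0. stock: 0 - 0 = 0. total_sold = 8
  Event 7 (sale 18): sell min(18,0)=0. stock: 0 - 0 = 0. total_sold = 8
  Event 8 (sale 1): sell min(1,0)=0. stock: 0 - 0 = 0. total_sold = 8
  Event 9 (sale 7): sell min(7,0)=0. stock: 0 - 0 = 0. total_sold = 8
  Event 10 (adjust +8): 0 + 8 = 8
  Event 11 (sale 19): sell min(19,8)=8. stock: 8 - 8 = 0. total_sold = 16
  Event 12 (restock 17): 0 + 17 = 17
  Event 13 (sale 25): sell min(25,17)=17. stock: 17 - 17 = 0. total_sold = 33
  Event 14 (sale 9): sell min(9,0)=0. stock: 0 - 0 = 0. total_sold = 33
Final: stock = 0, total_sold = 33

First zero at event 2.

Answer: 2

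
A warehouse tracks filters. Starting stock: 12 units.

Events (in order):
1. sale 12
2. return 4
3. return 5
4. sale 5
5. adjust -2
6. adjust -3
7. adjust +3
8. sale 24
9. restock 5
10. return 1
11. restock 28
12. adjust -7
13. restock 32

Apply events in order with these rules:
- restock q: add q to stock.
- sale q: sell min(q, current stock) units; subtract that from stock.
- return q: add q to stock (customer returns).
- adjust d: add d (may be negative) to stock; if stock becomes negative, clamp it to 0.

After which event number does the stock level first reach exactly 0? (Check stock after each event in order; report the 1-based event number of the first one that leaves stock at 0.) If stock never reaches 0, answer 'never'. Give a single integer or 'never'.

Processing events:
Start: stock = 12
  Event 1 (sale 12): sell min(12,12)=12. stock: 12 - 12 = 0. total_sold = 12
  Event 2 (return 4): 0 + 4 = 4
  Event 3 (return 5): 4 + 5 = 9
  Event 4 (sale 5): sell min(5,9)=5. stock: 9 - 5 = 4. total_sold = 17
  Event 5 (adjust -2): 4 + -2 = 2
  Event 6 (adjust -3): 2 + -3 = 0 (clamped to 0)
  Event 7 (adjust +3): 0 + 3 = 3
  Event 8 (sale 24): sell min(24,3)=3. stock: 3 - 3 = 0. total_sold = 20
  Event 9 (restock 5): 0 + 5 = 5
  Event 10 (return 1): 5 + 1 = 6
  Event 11 (restock 28): 6 + 28 = 34
  Event 12 (adjust -7): 34 + -7 = 27
  Event 13 (restock 32): 27 + 32 = 59
Final: stock = 59, total_sold = 20

First zero at event 1.

Answer: 1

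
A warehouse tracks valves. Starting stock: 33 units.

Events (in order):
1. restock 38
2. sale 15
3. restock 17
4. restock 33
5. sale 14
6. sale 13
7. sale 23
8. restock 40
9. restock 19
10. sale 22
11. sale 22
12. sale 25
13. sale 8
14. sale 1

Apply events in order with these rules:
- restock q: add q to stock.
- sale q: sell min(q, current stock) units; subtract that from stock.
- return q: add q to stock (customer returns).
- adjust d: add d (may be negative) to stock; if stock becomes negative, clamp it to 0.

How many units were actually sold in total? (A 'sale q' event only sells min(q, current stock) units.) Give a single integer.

Answer: 143

Derivation:
Processing events:
Start: stock = 33
  Event 1 (restock 38): 33 + 38 = 71
  Event 2 (sale 15): sell min(15,71)=15. stock: 71 - 15 = 56. total_sold = 15
  Event 3 (restock 17): 56 + 17 = 73
  Event 4 (restock 33): 73 + 33 = 106
  Event 5 (sale 14): sell min(14,106)=14. stock: 106 - 14 = 92. total_sold = 29
  Event 6 (sale 13): sell min(13,92)=13. stock: 92 - 13 = 79. total_sold = 42
  Event 7 (sale 23): sell min(23,79)=23. stock: 79 - 23 = 56. total_sold = 65
  Event 8 (restock 40): 56 + 40 = 96
  Event 9 (restock 19): 96 + 19 = 115
  Event 10 (sale 22): sell min(22,115)=22. stock: 115 - 22 = 93. total_sold = 87
  Event 11 (sale 22): sell min(22,93)=22. stock: 93 - 22 = 71. total_sold = 109
  Event 12 (sale 25): sell min(25,71)=25. stock: 71 - 25 = 46. total_sold = 134
  Event 13 (sale 8): sell min(8,46)=8. stock: 46 - 8 = 38. total_sold = 142
  Event 14 (sale 1): sell min(1,38)=1. stock: 38 - 1 = 37. total_sold = 143
Final: stock = 37, total_sold = 143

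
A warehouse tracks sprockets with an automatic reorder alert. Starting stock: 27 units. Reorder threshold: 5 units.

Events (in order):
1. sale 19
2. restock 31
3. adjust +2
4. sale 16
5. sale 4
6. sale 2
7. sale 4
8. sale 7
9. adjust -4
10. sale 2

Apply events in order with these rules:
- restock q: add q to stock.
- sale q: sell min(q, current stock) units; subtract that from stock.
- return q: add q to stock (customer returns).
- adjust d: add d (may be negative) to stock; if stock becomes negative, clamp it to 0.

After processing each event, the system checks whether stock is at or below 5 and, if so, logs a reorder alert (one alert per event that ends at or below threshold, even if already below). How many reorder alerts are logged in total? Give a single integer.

Processing events:
Start: stock = 27
  Event 1 (sale 19): sell min(19,27)=19. stock: 27 - 19 = 8. total_sold = 19
  Event 2 (restock 31): 8 + 31 = 39
  Event 3 (adjust +2): 39 + 2 = 41
  Event 4 (sale 16): sell min(16,41)=16. stock: 41 - 16 = 25. total_sold = 35
  Event 5 (sale 4): sell min(4,25)=4. stock: 25 - 4 = 21. total_sold = 39
  Event 6 (sale 2): sell min(2,21)=2. stock: 21 - 2 = 19. total_sold = 41
  Event 7 (sale 4): sell min(4,19)=4. stock: 19 - 4 = 15. total_sold = 45
  Event 8 (sale 7): sell min(7,15)=7. stock: 15 - 7 = 8. total_sold = 52
  Event 9 (adjust -4): 8 + -4 = 4
  Event 10 (sale 2): sell min(2,4)=2. stock: 4 - 2 = 2. total_sold = 54
Final: stock = 2, total_sold = 54

Checking against threshold 5:
  After event 1: stock=8 > 5
  After event 2: stock=39 > 5
  After event 3: stock=41 > 5
  After event 4: stock=25 > 5
  After event 5: stock=21 > 5
  After event 6: stock=19 > 5
  After event 7: stock=15 > 5
  After event 8: stock=8 > 5
  After event 9: stock=4 <= 5 -> ALERT
  After event 10: stock=2 <= 5 -> ALERT
Alert events: [9, 10]. Count = 2

Answer: 2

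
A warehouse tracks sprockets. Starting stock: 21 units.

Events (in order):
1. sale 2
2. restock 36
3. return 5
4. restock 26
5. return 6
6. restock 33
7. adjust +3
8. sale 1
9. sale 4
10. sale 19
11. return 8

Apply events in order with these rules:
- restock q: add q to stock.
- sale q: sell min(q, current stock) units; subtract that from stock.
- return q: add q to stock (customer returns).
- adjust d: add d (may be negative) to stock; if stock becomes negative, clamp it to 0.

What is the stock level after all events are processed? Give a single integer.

Answer: 112

Derivation:
Processing events:
Start: stock = 21
  Event 1 (sale 2): sell min(2,21)=2. stock: 21 - 2 = 19. total_sold = 2
  Event 2 (restock 36): 19 + 36 = 55
  Event 3 (return 5): 55 + 5 = 60
  Event 4 (restock 26): 60 + 26 = 86
  Event 5 (return 6): 86 + 6 = 92
  Event 6 (restock 33): 92 + 33 = 125
  Event 7 (adjust +3): 125 + 3 = 128
  Event 8 (sale 1): sell min(1,128)=1. stock: 128 - 1 = 127. total_sold = 3
  Event 9 (sale 4): sell min(4,127)=4. stock: 127 - 4 = 123. total_sold = 7
  Event 10 (sale 19): sell min(19,123)=19. stock: 123 - 19 = 104. total_sold = 26
  Event 11 (return 8): 104 + 8 = 112
Final: stock = 112, total_sold = 26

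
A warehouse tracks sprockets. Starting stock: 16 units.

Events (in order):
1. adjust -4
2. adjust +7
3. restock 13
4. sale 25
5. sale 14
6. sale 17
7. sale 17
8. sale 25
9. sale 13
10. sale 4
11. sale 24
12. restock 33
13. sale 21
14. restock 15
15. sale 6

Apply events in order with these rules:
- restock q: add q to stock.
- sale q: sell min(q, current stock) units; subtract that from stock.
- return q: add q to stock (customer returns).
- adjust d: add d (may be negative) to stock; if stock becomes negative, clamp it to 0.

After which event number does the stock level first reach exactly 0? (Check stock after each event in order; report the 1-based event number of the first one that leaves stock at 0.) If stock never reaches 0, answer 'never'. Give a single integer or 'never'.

Processing events:
Start: stock = 16
  Event 1 (adjust -4): 16 + -4 = 12
  Event 2 (adjust +7): 12 + 7 = 19
  Event 3 (restock 13): 19 + 13 = 32
  Event 4 (sale 25): sell min(25,32)=25. stock: 32 - 25 = 7. total_sold = 25
  Event 5 (sale 14): sell min(14,7)=7. stock: 7 - 7 = 0. total_sold = 32
  Event 6 (sale 17): sell min(17,0)=0. stock: 0 - 0 = 0. total_sold = 32
  Event 7 (sale 17): sell min(17,0)=0. stock: 0 - 0 = 0. total_sold = 32
  Event 8 (sale 25): sell min(25,0)=0. stock: 0 - 0 = 0. total_sold = 32
  Event 9 (sale 13): sell min(13,0)=0. stock: 0 - 0 = 0. total_sold = 32
  Event 10 (sale 4): sell min(4,0)=0. stock: 0 - 0 = 0. total_sold = 32
  Event 11 (sale 24): sell min(24,0)=0. stock: 0 - 0 = 0. total_sold = 32
  Event 12 (restock 33): 0 + 33 = 33
  Event 13 (sale 21): sell min(21,33)=21. stock: 33 - 21 = 12. total_sold = 53
  Event 14 (restock 15): 12 + 15 = 27
  Event 15 (sale 6): sell min(6,27)=6. stock: 27 - 6 = 21. total_sold = 59
Final: stock = 21, total_sold = 59

First zero at event 5.

Answer: 5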